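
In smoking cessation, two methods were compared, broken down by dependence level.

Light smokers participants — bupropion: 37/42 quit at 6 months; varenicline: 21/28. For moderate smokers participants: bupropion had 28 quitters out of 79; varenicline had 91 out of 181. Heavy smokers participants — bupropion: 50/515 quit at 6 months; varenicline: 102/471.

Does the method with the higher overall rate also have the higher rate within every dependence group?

Light smokers: bupropion 37/42 = 88.1%, varenicline 21/28 = 75.0% → bupropion
Moderate smokers: bupropion 28/79 = 35.4%, varenicline 91/181 = 50.3% → varenicline
Heavy smokers: bupropion 50/515 = 9.7%, varenicline 102/471 = 21.7% → varenicline
Overall: bupropion 115/636 = 18.1%, varenicline 214/680 = 31.5% → varenicline
Neither sweeps: bupropion wins 1 of 3 groups, varenicline wins 2. Varenicline wins overall but not every group — no Simpson reversal.

No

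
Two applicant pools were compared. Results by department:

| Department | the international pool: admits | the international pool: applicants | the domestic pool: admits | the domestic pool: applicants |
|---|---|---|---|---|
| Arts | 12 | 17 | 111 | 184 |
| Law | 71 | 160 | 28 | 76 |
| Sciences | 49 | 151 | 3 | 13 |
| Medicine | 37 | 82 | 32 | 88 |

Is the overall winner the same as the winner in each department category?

No

Arts: the international pool 12/17 = 70.6%, the domestic pool 111/184 = 60.3% → the international pool
Law: the international pool 71/160 = 44.4%, the domestic pool 28/76 = 36.8% → the international pool
Sciences: the international pool 49/151 = 32.5%, the domestic pool 3/13 = 23.1% → the international pool
Medicine: the international pool 37/82 = 45.1%, the domestic pool 32/88 = 36.4% → the international pool
Overall: the international pool 169/410 = 41.2%, the domestic pool 174/361 = 48.2% → the domestic pool
The international pool wins each department group but the domestic pool wins overall — the comparison reverses. The international pool's applicants skew toward Sciences, which has a lower base rate.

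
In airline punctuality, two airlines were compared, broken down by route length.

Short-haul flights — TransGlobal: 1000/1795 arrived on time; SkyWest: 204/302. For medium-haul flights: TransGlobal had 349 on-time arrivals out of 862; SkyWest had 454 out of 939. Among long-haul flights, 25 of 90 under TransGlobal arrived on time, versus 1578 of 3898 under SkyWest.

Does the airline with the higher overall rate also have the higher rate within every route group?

No

Short-haul: TransGlobal 1000/1795 = 55.7%, SkyWest 204/302 = 67.5% → SkyWest
Medium-haul: TransGlobal 349/862 = 40.5%, SkyWest 454/939 = 48.3% → SkyWest
Long-haul: TransGlobal 25/90 = 27.8%, SkyWest 1578/3898 = 40.5% → SkyWest
Overall: TransGlobal 1374/2747 = 50.0%, SkyWest 2236/5139 = 43.5% → TransGlobal
SkyWest wins each route group but TransGlobal wins overall — the comparison reverses. SkyWest's flights skew toward long-haul, which has a lower base rate.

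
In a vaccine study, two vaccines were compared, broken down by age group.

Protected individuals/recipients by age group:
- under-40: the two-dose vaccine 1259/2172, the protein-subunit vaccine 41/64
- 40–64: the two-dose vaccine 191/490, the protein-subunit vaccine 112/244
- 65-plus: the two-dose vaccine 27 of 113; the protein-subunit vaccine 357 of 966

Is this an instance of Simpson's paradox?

Yes

Under-40: the two-dose vaccine 1259/2172 = 58.0%, the protein-subunit vaccine 41/64 = 64.1% → the protein-subunit vaccine
40–64: the two-dose vaccine 191/490 = 39.0%, the protein-subunit vaccine 112/244 = 45.9% → the protein-subunit vaccine
65-plus: the two-dose vaccine 27/113 = 23.9%, the protein-subunit vaccine 357/966 = 37.0% → the protein-subunit vaccine
Overall: the two-dose vaccine 1477/2775 = 53.2%, the protein-subunit vaccine 510/1274 = 40.0% → the two-dose vaccine
The protein-subunit vaccine wins each age group but the two-dose vaccine wins overall — the comparison reverses. The protein-subunit vaccine's recipients skew toward 65-plus, which has a lower base rate.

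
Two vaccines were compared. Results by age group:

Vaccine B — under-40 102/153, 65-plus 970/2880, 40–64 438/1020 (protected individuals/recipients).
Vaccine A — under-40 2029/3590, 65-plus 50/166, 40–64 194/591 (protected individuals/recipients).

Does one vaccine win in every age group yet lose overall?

Yes

Under-40: Vaccine B 102/153 = 66.7%, Vaccine A 2029/3590 = 56.5% → Vaccine B
65-plus: Vaccine B 970/2880 = 33.7%, Vaccine A 50/166 = 30.1% → Vaccine B
40–64: Vaccine B 438/1020 = 42.9%, Vaccine A 194/591 = 32.8% → Vaccine B
Overall: Vaccine B 1510/4053 = 37.3%, Vaccine A 2273/4347 = 52.3% → Vaccine A
Vaccine B wins each age group but Vaccine A wins overall — the comparison reverses. Vaccine B's recipients skew toward 65-plus, which has a lower base rate.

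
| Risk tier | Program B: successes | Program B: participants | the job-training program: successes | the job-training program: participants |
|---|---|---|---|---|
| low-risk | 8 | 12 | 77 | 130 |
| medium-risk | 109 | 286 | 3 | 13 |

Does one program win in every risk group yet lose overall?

Low-risk: Program B 8/12 = 66.7%, the job-training program 77/130 = 59.2% → Program B
Medium-risk: Program B 109/286 = 38.1%, the job-training program 3/13 = 23.1% → Program B
Overall: Program B 117/298 = 39.3%, the job-training program 80/143 = 55.9% → the job-training program
Program B wins each risk group but the job-training program wins overall — the comparison reverses. Program B's participants skew toward medium-risk, which has a lower base rate.

Yes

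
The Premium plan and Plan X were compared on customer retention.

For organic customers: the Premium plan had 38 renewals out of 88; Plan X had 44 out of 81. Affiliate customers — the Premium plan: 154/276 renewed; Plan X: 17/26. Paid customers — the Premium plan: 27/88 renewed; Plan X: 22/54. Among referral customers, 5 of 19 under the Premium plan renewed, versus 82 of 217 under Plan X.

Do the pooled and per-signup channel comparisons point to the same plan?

No

Organic: the Premium plan 38/88 = 43.2%, Plan X 44/81 = 54.3% → Plan X
Affiliate: the Premium plan 154/276 = 55.8%, Plan X 17/26 = 65.4% → Plan X
Paid: the Premium plan 27/88 = 30.7%, Plan X 22/54 = 40.7% → Plan X
Referral: the Premium plan 5/19 = 26.3%, Plan X 82/217 = 37.8% → Plan X
Overall: the Premium plan 224/471 = 47.6%, Plan X 165/378 = 43.7% → the Premium plan
Plan X wins each signup group but the Premium plan wins overall — the comparison reverses. Plan X's customers skew toward referral, which has a lower base rate.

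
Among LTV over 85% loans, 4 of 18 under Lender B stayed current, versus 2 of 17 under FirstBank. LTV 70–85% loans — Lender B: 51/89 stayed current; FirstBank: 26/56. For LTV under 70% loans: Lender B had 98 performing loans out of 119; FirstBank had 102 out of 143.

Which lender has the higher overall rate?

LTV over 85%: Lender B 4/18 = 22.2%, FirstBank 2/17 = 11.8% → Lender B
LTV 70–85%: Lender B 51/89 = 57.3%, FirstBank 26/56 = 46.4% → Lender B
LTV under 70%: Lender B 98/119 = 82.4%, FirstBank 102/143 = 71.3% → Lender B
Overall: Lender B 153/226 = 67.7%, FirstBank 130/216 = 60.2% → Lender B

Lender B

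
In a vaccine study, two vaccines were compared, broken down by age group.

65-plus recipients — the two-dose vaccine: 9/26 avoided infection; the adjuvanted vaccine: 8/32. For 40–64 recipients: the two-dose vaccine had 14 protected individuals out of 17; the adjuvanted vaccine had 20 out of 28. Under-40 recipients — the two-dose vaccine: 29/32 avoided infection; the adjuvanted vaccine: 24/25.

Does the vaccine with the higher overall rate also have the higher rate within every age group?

No

65-plus: the two-dose vaccine 9/26 = 34.6%, the adjuvanted vaccine 8/32 = 25.0% → the two-dose vaccine
40–64: the two-dose vaccine 14/17 = 82.4%, the adjuvanted vaccine 20/28 = 71.4% → the two-dose vaccine
Under-40: the two-dose vaccine 29/32 = 90.6%, the adjuvanted vaccine 24/25 = 96.0% → the adjuvanted vaccine
Overall: the two-dose vaccine 52/75 = 69.3%, the adjuvanted vaccine 52/85 = 61.2% → the two-dose vaccine
Neither sweeps: the two-dose vaccine wins 2 of 3 groups, the adjuvanted vaccine wins 1. The two-dose vaccine wins overall but not every group — no Simpson reversal.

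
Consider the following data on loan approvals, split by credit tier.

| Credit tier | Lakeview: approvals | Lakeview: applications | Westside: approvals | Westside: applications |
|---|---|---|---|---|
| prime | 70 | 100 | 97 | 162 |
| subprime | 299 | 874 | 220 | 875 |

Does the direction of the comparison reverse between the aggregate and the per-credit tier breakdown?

No

Prime: Lakeview 70/100 = 70.0%, Westside 97/162 = 59.9% → Lakeview
Subprime: Lakeview 299/874 = 34.2%, Westside 220/875 = 25.1% → Lakeview
Overall: Lakeview 369/974 = 37.9%, Westside 317/1037 = 30.6% → Lakeview
Lakeview wins overall and in every credit group — no reversal.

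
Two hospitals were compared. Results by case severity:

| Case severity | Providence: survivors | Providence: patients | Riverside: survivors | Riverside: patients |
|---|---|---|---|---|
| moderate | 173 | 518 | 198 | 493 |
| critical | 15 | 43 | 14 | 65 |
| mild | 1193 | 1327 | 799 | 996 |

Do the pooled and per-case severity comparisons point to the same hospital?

No

Moderate: Providence 173/518 = 33.4%, Riverside 198/493 = 40.2% → Riverside
Critical: Providence 15/43 = 34.9%, Riverside 14/65 = 21.5% → Providence
Mild: Providence 1193/1327 = 89.9%, Riverside 799/996 = 80.2% → Providence
Overall: Providence 1381/1888 = 73.1%, Riverside 1011/1554 = 65.1% → Providence
Neither sweeps: Providence wins 2 of 3 groups, Riverside wins 1. Providence wins overall but not every group — no Simpson reversal.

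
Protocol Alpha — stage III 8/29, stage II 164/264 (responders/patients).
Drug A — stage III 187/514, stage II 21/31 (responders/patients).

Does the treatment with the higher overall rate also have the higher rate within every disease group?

Stage III: Protocol Alpha 8/29 = 27.6%, Drug A 187/514 = 36.4% → Drug A
Stage II: Protocol Alpha 164/264 = 62.1%, Drug A 21/31 = 67.7% → Drug A
Overall: Protocol Alpha 172/293 = 58.7%, Drug A 208/545 = 38.2% → Protocol Alpha
Drug A wins each disease group but Protocol Alpha wins overall — the comparison reverses. Drug A's patients skew toward stage III, which has a lower base rate.

No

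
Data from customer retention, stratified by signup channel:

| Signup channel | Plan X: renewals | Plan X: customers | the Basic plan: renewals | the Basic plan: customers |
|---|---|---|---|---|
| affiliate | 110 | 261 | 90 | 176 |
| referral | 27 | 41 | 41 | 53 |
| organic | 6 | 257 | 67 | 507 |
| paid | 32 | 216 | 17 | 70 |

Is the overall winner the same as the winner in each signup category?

Affiliate: Plan X 110/261 = 42.1%, the Basic plan 90/176 = 51.1% → the Basic plan
Referral: Plan X 27/41 = 65.9%, the Basic plan 41/53 = 77.4% → the Basic plan
Organic: Plan X 6/257 = 2.3%, the Basic plan 67/507 = 13.2% → the Basic plan
Paid: Plan X 32/216 = 14.8%, the Basic plan 17/70 = 24.3% → the Basic plan
Overall: Plan X 175/775 = 22.6%, the Basic plan 215/806 = 26.7% → the Basic plan
The Basic plan wins overall and in every signup group — no reversal.

Yes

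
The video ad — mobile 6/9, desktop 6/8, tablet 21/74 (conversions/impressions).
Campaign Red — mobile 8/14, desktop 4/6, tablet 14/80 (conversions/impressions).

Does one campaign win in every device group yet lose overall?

Mobile: the video ad 6/9 = 66.7%, Campaign Red 8/14 = 57.1% → the video ad
Desktop: the video ad 6/8 = 75.0%, Campaign Red 4/6 = 66.7% → the video ad
Tablet: the video ad 21/74 = 28.4%, Campaign Red 14/80 = 17.5% → the video ad
Overall: the video ad 33/91 = 36.3%, Campaign Red 26/100 = 26.0% → the video ad
The video ad wins overall and in every device group — no reversal.

No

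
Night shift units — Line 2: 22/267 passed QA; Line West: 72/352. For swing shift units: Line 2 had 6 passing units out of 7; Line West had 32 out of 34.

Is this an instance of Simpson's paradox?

No

Night shift: Line 2 22/267 = 8.2%, Line West 72/352 = 20.5% → Line West
Swing shift: Line 2 6/7 = 85.7%, Line West 32/34 = 94.1% → Line West
Overall: Line 2 28/274 = 10.2%, Line West 104/386 = 26.9% → Line West
Line West wins overall and in every shift group — no reversal.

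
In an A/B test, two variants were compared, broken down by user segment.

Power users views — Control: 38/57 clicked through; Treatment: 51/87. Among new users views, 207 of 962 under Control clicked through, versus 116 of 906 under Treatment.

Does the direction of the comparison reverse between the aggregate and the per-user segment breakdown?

No

Power users: Control 38/57 = 66.7%, Treatment 51/87 = 58.6% → Control
New users: Control 207/962 = 21.5%, Treatment 116/906 = 12.8% → Control
Overall: Control 245/1019 = 24.0%, Treatment 167/993 = 16.8% → Control
Control wins overall and in every user group — no reversal.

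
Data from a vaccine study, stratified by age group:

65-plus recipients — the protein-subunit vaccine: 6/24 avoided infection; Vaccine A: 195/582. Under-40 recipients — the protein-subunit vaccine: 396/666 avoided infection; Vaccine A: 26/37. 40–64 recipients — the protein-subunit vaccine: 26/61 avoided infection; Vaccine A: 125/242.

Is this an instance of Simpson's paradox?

Yes

65-plus: the protein-subunit vaccine 6/24 = 25.0%, Vaccine A 195/582 = 33.5% → Vaccine A
Under-40: the protein-subunit vaccine 396/666 = 59.5%, Vaccine A 26/37 = 70.3% → Vaccine A
40–64: the protein-subunit vaccine 26/61 = 42.6%, Vaccine A 125/242 = 51.7% → Vaccine A
Overall: the protein-subunit vaccine 428/751 = 57.0%, Vaccine A 346/861 = 40.2% → the protein-subunit vaccine
Vaccine A wins each age group but the protein-subunit vaccine wins overall — the comparison reverses. Vaccine A's recipients skew toward 65-plus, which has a lower base rate.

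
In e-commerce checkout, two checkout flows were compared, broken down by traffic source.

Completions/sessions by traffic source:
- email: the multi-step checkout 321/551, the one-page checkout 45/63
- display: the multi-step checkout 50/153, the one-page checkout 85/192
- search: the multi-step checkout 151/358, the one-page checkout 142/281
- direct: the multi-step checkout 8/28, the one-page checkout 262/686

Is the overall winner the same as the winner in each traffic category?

No

Email: the multi-step checkout 321/551 = 58.3%, the one-page checkout 45/63 = 71.4% → the one-page checkout
Display: the multi-step checkout 50/153 = 32.7%, the one-page checkout 85/192 = 44.3% → the one-page checkout
Search: the multi-step checkout 151/358 = 42.2%, the one-page checkout 142/281 = 50.5% → the one-page checkout
Direct: the multi-step checkout 8/28 = 28.6%, the one-page checkout 262/686 = 38.2% → the one-page checkout
Overall: the multi-step checkout 530/1090 = 48.6%, the one-page checkout 534/1222 = 43.7% → the multi-step checkout
The one-page checkout wins each traffic group but the multi-step checkout wins overall — the comparison reverses. The one-page checkout's sessions skew toward direct, which has a lower base rate.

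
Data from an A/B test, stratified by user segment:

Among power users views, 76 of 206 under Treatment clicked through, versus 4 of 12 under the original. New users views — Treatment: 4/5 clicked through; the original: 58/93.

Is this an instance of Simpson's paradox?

Yes

Power users: Treatment 76/206 = 36.9%, the original 4/12 = 33.3% → Treatment
New users: Treatment 4/5 = 80.0%, the original 58/93 = 62.4% → Treatment
Overall: Treatment 80/211 = 37.9%, the original 62/105 = 59.0% → the original
Treatment wins each user group but the original wins overall — the comparison reverses. Treatment's views skew toward power users, which has a lower base rate.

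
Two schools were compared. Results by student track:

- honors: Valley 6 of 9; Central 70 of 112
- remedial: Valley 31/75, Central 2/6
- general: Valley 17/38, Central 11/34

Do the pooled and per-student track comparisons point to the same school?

No

Honors: Valley 6/9 = 66.7%, Central 70/112 = 62.5% → Valley
Remedial: Valley 31/75 = 41.3%, Central 2/6 = 33.3% → Valley
General: Valley 17/38 = 44.7%, Central 11/34 = 32.4% → Valley
Overall: Valley 54/122 = 44.3%, Central 83/152 = 54.6% → Central
Valley wins each student group but Central wins overall — the comparison reverses. Valley's students skew toward remedial, which has a lower base rate.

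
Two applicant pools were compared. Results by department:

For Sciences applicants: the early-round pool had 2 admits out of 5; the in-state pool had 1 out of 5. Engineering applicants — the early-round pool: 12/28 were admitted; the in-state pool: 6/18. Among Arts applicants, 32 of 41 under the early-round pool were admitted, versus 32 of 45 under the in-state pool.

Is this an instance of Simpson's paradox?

No

Sciences: the early-round pool 2/5 = 40.0%, the in-state pool 1/5 = 20.0% → the early-round pool
Engineering: the early-round pool 12/28 = 42.9%, the in-state pool 6/18 = 33.3% → the early-round pool
Arts: the early-round pool 32/41 = 78.0%, the in-state pool 32/45 = 71.1% → the early-round pool
Overall: the early-round pool 46/74 = 62.2%, the in-state pool 39/68 = 57.4% → the early-round pool
The early-round pool wins overall and in every department group — no reversal.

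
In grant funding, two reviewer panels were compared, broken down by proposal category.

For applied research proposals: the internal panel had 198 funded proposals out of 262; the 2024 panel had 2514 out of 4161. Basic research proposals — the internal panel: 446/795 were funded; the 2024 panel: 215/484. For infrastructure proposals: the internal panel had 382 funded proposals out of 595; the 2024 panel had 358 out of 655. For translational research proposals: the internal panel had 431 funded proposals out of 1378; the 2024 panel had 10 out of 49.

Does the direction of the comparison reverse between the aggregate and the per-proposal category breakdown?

Yes

Applied research: the internal panel 198/262 = 75.6%, the 2024 panel 2514/4161 = 60.4% → the internal panel
Basic research: the internal panel 446/795 = 56.1%, the 2024 panel 215/484 = 44.4% → the internal panel
Infrastructure: the internal panel 382/595 = 64.2%, the 2024 panel 358/655 = 54.7% → the internal panel
Translational research: the internal panel 431/1378 = 31.3%, the 2024 panel 10/49 = 20.4% → the internal panel
Overall: the internal panel 1457/3030 = 48.1%, the 2024 panel 3097/5349 = 57.9% → the 2024 panel
The internal panel wins each proposal group but the 2024 panel wins overall — the comparison reverses. The internal panel's proposals skew toward translational research, which has a lower base rate.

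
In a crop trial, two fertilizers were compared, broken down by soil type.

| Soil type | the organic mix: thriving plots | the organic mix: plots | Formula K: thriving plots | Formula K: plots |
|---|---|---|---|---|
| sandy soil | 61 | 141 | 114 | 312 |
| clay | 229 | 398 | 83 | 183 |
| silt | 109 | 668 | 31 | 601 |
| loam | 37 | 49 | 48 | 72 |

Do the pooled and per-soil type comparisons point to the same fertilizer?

Yes

Sandy soil: the organic mix 61/141 = 43.3%, Formula K 114/312 = 36.5% → the organic mix
Clay: the organic mix 229/398 = 57.5%, Formula K 83/183 = 45.4% → the organic mix
Silt: the organic mix 109/668 = 16.3%, Formula K 31/601 = 5.2% → the organic mix
Loam: the organic mix 37/49 = 75.5%, Formula K 48/72 = 66.7% → the organic mix
Overall: the organic mix 436/1256 = 34.7%, Formula K 276/1168 = 23.6% → the organic mix
The organic mix wins overall and in every soil group — no reversal.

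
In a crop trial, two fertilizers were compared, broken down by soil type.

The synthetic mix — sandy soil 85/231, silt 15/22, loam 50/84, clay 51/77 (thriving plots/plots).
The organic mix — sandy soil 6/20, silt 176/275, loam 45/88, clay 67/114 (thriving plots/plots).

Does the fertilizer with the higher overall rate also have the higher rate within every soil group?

No

Sandy soil: the synthetic mix 85/231 = 36.8%, the organic mix 6/20 = 30.0% → the synthetic mix
Silt: the synthetic mix 15/22 = 68.2%, the organic mix 176/275 = 64.0% → the synthetic mix
Loam: the synthetic mix 50/84 = 59.5%, the organic mix 45/88 = 51.1% → the synthetic mix
Clay: the synthetic mix 51/77 = 66.2%, the organic mix 67/114 = 58.8% → the synthetic mix
Overall: the synthetic mix 201/414 = 48.6%, the organic mix 294/497 = 59.2% → the organic mix
The synthetic mix wins each soil group but the organic mix wins overall — the comparison reverses. The synthetic mix's plots skew toward sandy soil, which has a lower base rate.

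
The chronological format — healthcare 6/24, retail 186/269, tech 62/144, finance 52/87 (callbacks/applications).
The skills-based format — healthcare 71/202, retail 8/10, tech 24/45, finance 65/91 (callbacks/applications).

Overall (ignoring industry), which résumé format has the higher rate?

the chronological format

Healthcare: the chronological format 6/24 = 25.0%, the skills-based format 71/202 = 35.1% → the skills-based format
Retail: the chronological format 186/269 = 69.1%, the skills-based format 8/10 = 80.0% → the skills-based format
Tech: the chronological format 62/144 = 43.1%, the skills-based format 24/45 = 53.3% → the skills-based format
Finance: the chronological format 52/87 = 59.8%, the skills-based format 65/91 = 71.4% → the skills-based format
Overall: the chronological format 306/524 = 58.4%, the skills-based format 168/348 = 48.3% → the chronological format
(The skills-based format wins every industry group but the chronological format wins overall — the skills-based format's applications skew toward the low-rate healthcare group.)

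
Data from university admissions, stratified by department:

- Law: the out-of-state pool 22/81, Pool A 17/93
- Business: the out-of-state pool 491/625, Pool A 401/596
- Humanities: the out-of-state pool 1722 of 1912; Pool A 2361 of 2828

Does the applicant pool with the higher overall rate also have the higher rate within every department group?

Yes

Law: the out-of-state pool 22/81 = 27.2%, Pool A 17/93 = 18.3% → the out-of-state pool
Business: the out-of-state pool 491/625 = 78.6%, Pool A 401/596 = 67.3% → the out-of-state pool
Humanities: the out-of-state pool 1722/1912 = 90.1%, Pool A 2361/2828 = 83.5% → the out-of-state pool
Overall: the out-of-state pool 2235/2618 = 85.4%, Pool A 2779/3517 = 79.0% → the out-of-state pool
The out-of-state pool wins overall and in every department group — no reversal.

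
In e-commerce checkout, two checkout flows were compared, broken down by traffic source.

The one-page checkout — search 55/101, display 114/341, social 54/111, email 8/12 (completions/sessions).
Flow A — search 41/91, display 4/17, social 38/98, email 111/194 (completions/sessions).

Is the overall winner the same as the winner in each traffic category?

No

Search: the one-page checkout 55/101 = 54.5%, Flow A 41/91 = 45.1% → the one-page checkout
Display: the one-page checkout 114/341 = 33.4%, Flow A 4/17 = 23.5% → the one-page checkout
Social: the one-page checkout 54/111 = 48.6%, Flow A 38/98 = 38.8% → the one-page checkout
Email: the one-page checkout 8/12 = 66.7%, Flow A 111/194 = 57.2% → the one-page checkout
Overall: the one-page checkout 231/565 = 40.9%, Flow A 194/400 = 48.5% → Flow A
The one-page checkout wins each traffic group but Flow A wins overall — the comparison reverses. The one-page checkout's sessions skew toward display, which has a lower base rate.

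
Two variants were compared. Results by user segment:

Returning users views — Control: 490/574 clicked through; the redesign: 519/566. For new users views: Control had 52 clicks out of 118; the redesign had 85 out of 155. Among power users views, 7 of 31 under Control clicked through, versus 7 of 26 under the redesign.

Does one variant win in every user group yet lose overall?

No

Returning users: Control 490/574 = 85.4%, the redesign 519/566 = 91.7% → the redesign
New users: Control 52/118 = 44.1%, the redesign 85/155 = 54.8% → the redesign
Power users: Control 7/31 = 22.6%, the redesign 7/26 = 26.9% → the redesign
Overall: Control 549/723 = 75.9%, the redesign 611/747 = 81.8% → the redesign
The redesign wins overall and in every user group — no reversal.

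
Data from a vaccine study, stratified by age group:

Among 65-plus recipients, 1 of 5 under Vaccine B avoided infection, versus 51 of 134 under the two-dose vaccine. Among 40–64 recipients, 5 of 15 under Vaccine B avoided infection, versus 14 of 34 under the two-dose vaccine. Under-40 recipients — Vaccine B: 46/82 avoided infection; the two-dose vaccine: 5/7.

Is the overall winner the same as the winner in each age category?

No

65-plus: Vaccine B 1/5 = 20.0%, the two-dose vaccine 51/134 = 38.1% → the two-dose vaccine
40–64: Vaccine B 5/15 = 33.3%, the two-dose vaccine 14/34 = 41.2% → the two-dose vaccine
Under-40: Vaccine B 46/82 = 56.1%, the two-dose vaccine 5/7 = 71.4% → the two-dose vaccine
Overall: Vaccine B 52/102 = 51.0%, the two-dose vaccine 70/175 = 40.0% → Vaccine B
The two-dose vaccine wins each age group but Vaccine B wins overall — the comparison reverses. The two-dose vaccine's recipients skew toward 65-plus, which has a lower base rate.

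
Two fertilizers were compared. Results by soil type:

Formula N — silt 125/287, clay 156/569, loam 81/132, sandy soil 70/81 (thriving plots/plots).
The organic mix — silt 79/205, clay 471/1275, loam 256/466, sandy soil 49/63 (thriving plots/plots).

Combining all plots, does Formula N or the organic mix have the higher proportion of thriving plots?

Silt: Formula N 125/287 = 43.6%, the organic mix 79/205 = 38.5% → Formula N
Clay: Formula N 156/569 = 27.4%, the organic mix 471/1275 = 36.9% → the organic mix
Loam: Formula N 81/132 = 61.4%, the organic mix 256/466 = 54.9% → Formula N
Sandy soil: Formula N 70/81 = 86.4%, the organic mix 49/63 = 77.8% → Formula N
Overall: Formula N 432/1069 = 40.4%, the organic mix 855/2009 = 42.6% → the organic mix
(Neither sweeps every soil group, but the organic mix has the higher pooled rate.)

the organic mix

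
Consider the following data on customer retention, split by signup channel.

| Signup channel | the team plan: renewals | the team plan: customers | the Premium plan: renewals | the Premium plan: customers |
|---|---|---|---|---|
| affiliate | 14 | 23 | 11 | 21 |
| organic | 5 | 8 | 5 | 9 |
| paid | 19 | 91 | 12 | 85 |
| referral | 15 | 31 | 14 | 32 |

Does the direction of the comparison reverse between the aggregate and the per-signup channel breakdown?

Affiliate: the team plan 14/23 = 60.9%, the Premium plan 11/21 = 52.4% → the team plan
Organic: the team plan 5/8 = 62.5%, the Premium plan 5/9 = 55.6% → the team plan
Paid: the team plan 19/91 = 20.9%, the Premium plan 12/85 = 14.1% → the team plan
Referral: the team plan 15/31 = 48.4%, the Premium plan 14/32 = 43.8% → the team plan
Overall: the team plan 53/153 = 34.6%, the Premium plan 42/147 = 28.6% → the team plan
The team plan wins overall and in every signup group — no reversal.

No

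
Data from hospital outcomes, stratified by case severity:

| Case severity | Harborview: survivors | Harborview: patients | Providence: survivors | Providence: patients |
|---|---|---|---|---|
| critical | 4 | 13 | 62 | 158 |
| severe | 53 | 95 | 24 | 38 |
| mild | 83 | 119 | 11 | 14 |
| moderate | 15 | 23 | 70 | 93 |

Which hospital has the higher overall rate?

Harborview

Critical: Harborview 4/13 = 30.8%, Providence 62/158 = 39.2% → Providence
Severe: Harborview 53/95 = 55.8%, Providence 24/38 = 63.2% → Providence
Mild: Harborview 83/119 = 69.7%, Providence 11/14 = 78.6% → Providence
Moderate: Harborview 15/23 = 65.2%, Providence 70/93 = 75.3% → Providence
Overall: Harborview 155/250 = 62.0%, Providence 167/303 = 55.1% → Harborview
(Providence wins every case group but Harborview wins overall — Providence's patients skew toward the low-rate critical group.)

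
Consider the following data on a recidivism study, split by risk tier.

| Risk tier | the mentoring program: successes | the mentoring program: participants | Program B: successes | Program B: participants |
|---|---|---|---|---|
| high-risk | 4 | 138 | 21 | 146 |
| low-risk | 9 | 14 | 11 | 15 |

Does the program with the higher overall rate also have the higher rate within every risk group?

Yes

High-risk: the mentoring program 4/138 = 2.9%, Program B 21/146 = 14.4% → Program B
Low-risk: the mentoring program 9/14 = 64.3%, Program B 11/15 = 73.3% → Program B
Overall: the mentoring program 13/152 = 8.6%, Program B 32/161 = 19.9% → Program B
Program B wins overall and in every risk group — no reversal.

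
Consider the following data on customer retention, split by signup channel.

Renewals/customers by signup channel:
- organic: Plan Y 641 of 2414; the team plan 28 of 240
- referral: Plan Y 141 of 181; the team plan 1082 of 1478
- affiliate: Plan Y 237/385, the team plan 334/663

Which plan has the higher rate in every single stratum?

Organic: Plan Y 641/2414 = 26.6%, the team plan 28/240 = 11.7% → Plan Y
Referral: Plan Y 141/181 = 77.9%, the team plan 1082/1478 = 73.2% → Plan Y
Affiliate: Plan Y 237/385 = 61.6%, the team plan 334/663 = 50.4% → Plan Y
Plan Y has the higher rate in all 3 groups.

Plan Y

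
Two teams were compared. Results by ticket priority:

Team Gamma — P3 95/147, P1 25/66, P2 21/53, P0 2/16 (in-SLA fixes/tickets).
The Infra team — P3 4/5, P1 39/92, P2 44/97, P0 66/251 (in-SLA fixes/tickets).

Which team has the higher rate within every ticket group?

P3: Team Gamma 95/147 = 64.6%, the Infra team 4/5 = 80.0% → the Infra team
P1: Team Gamma 25/66 = 37.9%, the Infra team 39/92 = 42.4% → the Infra team
P2: Team Gamma 21/53 = 39.6%, the Infra team 44/97 = 45.4% → the Infra team
P0: Team Gamma 2/16 = 12.5%, the Infra team 66/251 = 26.3% → the Infra team
The Infra team has the higher rate in all 4 groups.

the Infra team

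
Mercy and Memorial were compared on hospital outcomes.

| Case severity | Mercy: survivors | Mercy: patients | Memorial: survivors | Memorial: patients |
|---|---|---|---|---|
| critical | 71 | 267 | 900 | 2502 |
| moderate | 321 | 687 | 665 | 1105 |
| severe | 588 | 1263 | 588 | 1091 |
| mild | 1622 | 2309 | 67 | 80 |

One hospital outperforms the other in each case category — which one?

Critical: Mercy 71/267 = 26.6%, Memorial 900/2502 = 36.0% → Memorial
Moderate: Mercy 321/687 = 46.7%, Memorial 665/1105 = 60.2% → Memorial
Severe: Mercy 588/1263 = 46.6%, Memorial 588/1091 = 53.9% → Memorial
Mild: Mercy 1622/2309 = 70.2%, Memorial 67/80 = 83.8% → Memorial
Memorial has the higher rate in all 4 groups.

Memorial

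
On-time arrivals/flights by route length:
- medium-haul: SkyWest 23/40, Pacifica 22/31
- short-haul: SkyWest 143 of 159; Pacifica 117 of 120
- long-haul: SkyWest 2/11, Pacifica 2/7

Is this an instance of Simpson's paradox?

No

Medium-haul: SkyWest 23/40 = 57.5%, Pacifica 22/31 = 71.0% → Pacifica
Short-haul: SkyWest 143/159 = 89.9%, Pacifica 117/120 = 97.5% → Pacifica
Long-haul: SkyWest 2/11 = 18.2%, Pacifica 2/7 = 28.6% → Pacifica
Overall: SkyWest 168/210 = 80.0%, Pacifica 141/158 = 89.2% → Pacifica
Pacifica wins overall and in every route group — no reversal.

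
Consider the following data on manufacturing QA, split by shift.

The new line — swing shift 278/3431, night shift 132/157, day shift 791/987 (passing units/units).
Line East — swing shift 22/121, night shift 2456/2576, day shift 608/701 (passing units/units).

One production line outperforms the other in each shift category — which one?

Swing shift: the new line 278/3431 = 8.1%, Line East 22/121 = 18.2% → Line East
Night shift: the new line 132/157 = 84.1%, Line East 2456/2576 = 95.3% → Line East
Day shift: the new line 791/987 = 80.1%, Line East 608/701 = 86.7% → Line East
Line East has the higher rate in all 3 groups.

Line East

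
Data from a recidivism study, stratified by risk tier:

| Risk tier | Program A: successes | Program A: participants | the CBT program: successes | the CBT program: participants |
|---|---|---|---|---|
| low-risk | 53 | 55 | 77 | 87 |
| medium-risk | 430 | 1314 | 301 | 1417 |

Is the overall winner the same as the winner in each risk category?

Low-risk: Program A 53/55 = 96.4%, the CBT program 77/87 = 88.5% → Program A
Medium-risk: Program A 430/1314 = 32.7%, the CBT program 301/1417 = 21.2% → Program A
Overall: Program A 483/1369 = 35.3%, the CBT program 378/1504 = 25.1% → Program A
Program A wins overall and in every risk group — no reversal.

Yes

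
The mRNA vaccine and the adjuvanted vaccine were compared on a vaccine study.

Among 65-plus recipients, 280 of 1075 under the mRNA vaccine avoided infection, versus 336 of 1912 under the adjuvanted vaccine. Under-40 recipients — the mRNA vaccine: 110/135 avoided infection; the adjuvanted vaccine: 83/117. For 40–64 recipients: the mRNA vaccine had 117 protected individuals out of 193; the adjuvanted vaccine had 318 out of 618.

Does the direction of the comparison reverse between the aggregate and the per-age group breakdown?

65-plus: the mRNA vaccine 280/1075 = 26.0%, the adjuvanted vaccine 336/1912 = 17.6% → the mRNA vaccine
Under-40: the mRNA vaccine 110/135 = 81.5%, the adjuvanted vaccine 83/117 = 70.9% → the mRNA vaccine
40–64: the mRNA vaccine 117/193 = 60.6%, the adjuvanted vaccine 318/618 = 51.5% → the mRNA vaccine
Overall: the mRNA vaccine 507/1403 = 36.1%, the adjuvanted vaccine 737/2647 = 27.8% → the mRNA vaccine
The mRNA vaccine wins overall and in every age group — no reversal.

No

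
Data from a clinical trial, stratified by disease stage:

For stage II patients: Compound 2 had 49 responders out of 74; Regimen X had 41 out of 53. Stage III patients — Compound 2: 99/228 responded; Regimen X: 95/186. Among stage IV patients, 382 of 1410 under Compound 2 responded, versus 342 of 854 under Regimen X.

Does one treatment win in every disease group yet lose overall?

No

Stage II: Compound 2 49/74 = 66.2%, Regimen X 41/53 = 77.4% → Regimen X
Stage III: Compound 2 99/228 = 43.4%, Regimen X 95/186 = 51.1% → Regimen X
Stage IV: Compound 2 382/1410 = 27.1%, Regimen X 342/854 = 40.0% → Regimen X
Overall: Compound 2 530/1712 = 31.0%, Regimen X 478/1093 = 43.7% → Regimen X
Regimen X wins overall and in every disease group — no reversal.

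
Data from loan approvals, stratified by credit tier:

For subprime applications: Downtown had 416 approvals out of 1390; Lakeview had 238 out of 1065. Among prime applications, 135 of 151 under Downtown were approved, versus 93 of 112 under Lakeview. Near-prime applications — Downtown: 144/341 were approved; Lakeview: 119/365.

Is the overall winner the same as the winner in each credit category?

Yes

Subprime: Downtown 416/1390 = 29.9%, Lakeview 238/1065 = 22.3% → Downtown
Prime: Downtown 135/151 = 89.4%, Lakeview 93/112 = 83.0% → Downtown
Near-prime: Downtown 144/341 = 42.2%, Lakeview 119/365 = 32.6% → Downtown
Overall: Downtown 695/1882 = 36.9%, Lakeview 450/1542 = 29.2% → Downtown
Downtown wins overall and in every credit group — no reversal.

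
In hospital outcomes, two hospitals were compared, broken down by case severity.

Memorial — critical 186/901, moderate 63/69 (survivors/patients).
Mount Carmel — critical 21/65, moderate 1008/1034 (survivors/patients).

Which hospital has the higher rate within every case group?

Critical: Memorial 186/901 = 20.6%, Mount Carmel 21/65 = 32.3% → Mount Carmel
Moderate: Memorial 63/69 = 91.3%, Mount Carmel 1008/1034 = 97.5% → Mount Carmel
Mount Carmel has the higher rate in both groups.

Mount Carmel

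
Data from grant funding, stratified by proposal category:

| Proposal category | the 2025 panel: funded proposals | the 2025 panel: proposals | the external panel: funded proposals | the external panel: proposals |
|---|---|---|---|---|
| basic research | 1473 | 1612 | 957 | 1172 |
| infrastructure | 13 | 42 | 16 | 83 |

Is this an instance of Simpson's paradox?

Basic research: the 2025 panel 1473/1612 = 91.4%, the external panel 957/1172 = 81.7% → the 2025 panel
Infrastructure: the 2025 panel 13/42 = 31.0%, the external panel 16/83 = 19.3% → the 2025 panel
Overall: the 2025 panel 1486/1654 = 89.8%, the external panel 973/1255 = 77.5% → the 2025 panel
The 2025 panel wins overall and in every proposal group — no reversal.

No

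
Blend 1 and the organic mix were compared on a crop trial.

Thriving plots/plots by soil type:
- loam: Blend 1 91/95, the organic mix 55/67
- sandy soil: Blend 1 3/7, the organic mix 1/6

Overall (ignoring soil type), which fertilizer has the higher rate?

Blend 1

Loam: Blend 1 91/95 = 95.8%, the organic mix 55/67 = 82.1% → Blend 1
Sandy soil: Blend 1 3/7 = 42.9%, the organic mix 1/6 = 16.7% → Blend 1
Overall: Blend 1 94/102 = 92.2%, the organic mix 56/73 = 76.7% → Blend 1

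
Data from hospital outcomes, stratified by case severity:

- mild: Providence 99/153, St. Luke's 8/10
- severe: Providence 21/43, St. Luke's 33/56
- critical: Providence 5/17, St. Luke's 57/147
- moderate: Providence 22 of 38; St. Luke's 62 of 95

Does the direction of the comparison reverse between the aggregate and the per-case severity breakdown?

Yes

Mild: Providence 99/153 = 64.7%, St. Luke's 8/10 = 80.0% → St. Luke's
Severe: Providence 21/43 = 48.8%, St. Luke's 33/56 = 58.9% → St. Luke's
Critical: Providence 5/17 = 29.4%, St. Luke's 57/147 = 38.8% → St. Luke's
Moderate: Providence 22/38 = 57.9%, St. Luke's 62/95 = 65.3% → St. Luke's
Overall: Providence 147/251 = 58.6%, St. Luke's 160/308 = 51.9% → Providence
St. Luke's wins each case group but Providence wins overall — the comparison reverses. St. Luke's's patients skew toward critical, which has a lower base rate.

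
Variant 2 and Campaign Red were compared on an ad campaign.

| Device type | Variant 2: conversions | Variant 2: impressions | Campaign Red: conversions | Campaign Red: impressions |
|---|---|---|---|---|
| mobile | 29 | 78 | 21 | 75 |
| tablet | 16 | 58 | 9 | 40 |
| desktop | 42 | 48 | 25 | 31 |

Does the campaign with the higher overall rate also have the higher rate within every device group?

Mobile: Variant 2 29/78 = 37.2%, Campaign Red 21/75 = 28.0% → Variant 2
Tablet: Variant 2 16/58 = 27.6%, Campaign Red 9/40 = 22.5% → Variant 2
Desktop: Variant 2 42/48 = 87.5%, Campaign Red 25/31 = 80.6% → Variant 2
Overall: Variant 2 87/184 = 47.3%, Campaign Red 55/146 = 37.7% → Variant 2
Variant 2 wins overall and in every device group — no reversal.

Yes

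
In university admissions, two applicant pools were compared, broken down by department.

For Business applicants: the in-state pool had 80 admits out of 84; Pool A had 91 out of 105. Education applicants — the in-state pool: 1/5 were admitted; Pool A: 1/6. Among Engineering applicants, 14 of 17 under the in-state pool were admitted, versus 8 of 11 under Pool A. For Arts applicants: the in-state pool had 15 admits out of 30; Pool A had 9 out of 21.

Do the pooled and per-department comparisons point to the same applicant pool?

Business: the in-state pool 80/84 = 95.2%, Pool A 91/105 = 86.7% → the in-state pool
Education: the in-state pool 1/5 = 20.0%, Pool A 1/6 = 16.7% → the in-state pool
Engineering: the in-state pool 14/17 = 82.4%, Pool A 8/11 = 72.7% → the in-state pool
Arts: the in-state pool 15/30 = 50.0%, Pool A 9/21 = 42.9% → the in-state pool
Overall: the in-state pool 110/136 = 80.9%, Pool A 109/143 = 76.2% → the in-state pool
The in-state pool wins overall and in every department group — no reversal.

Yes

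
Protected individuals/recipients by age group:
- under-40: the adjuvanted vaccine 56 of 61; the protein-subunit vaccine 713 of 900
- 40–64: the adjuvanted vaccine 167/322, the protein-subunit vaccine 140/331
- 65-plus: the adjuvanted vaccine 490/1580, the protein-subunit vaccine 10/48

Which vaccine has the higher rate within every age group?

the adjuvanted vaccine

Under-40: the adjuvanted vaccine 56/61 = 91.8%, the protein-subunit vaccine 713/900 = 79.2% → the adjuvanted vaccine
40–64: the adjuvanted vaccine 167/322 = 51.9%, the protein-subunit vaccine 140/331 = 42.3% → the adjuvanted vaccine
65-plus: the adjuvanted vaccine 490/1580 = 31.0%, the protein-subunit vaccine 10/48 = 20.8% → the adjuvanted vaccine
The adjuvanted vaccine has the higher rate in all 3 groups.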